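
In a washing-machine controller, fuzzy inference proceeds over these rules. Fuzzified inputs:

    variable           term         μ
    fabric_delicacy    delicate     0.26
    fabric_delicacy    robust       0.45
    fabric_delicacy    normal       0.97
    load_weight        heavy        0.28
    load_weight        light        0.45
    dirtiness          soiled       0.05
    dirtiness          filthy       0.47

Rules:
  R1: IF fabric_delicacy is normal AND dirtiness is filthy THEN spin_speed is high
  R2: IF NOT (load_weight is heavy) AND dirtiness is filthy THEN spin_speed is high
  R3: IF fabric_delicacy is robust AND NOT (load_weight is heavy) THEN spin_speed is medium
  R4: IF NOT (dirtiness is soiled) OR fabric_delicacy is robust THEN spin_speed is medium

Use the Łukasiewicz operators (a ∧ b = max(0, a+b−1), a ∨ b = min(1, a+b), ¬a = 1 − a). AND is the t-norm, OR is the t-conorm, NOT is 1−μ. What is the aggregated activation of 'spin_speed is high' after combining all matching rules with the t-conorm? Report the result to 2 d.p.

0.63

R1: normal=0.97, filthy=0.47; AND[max(0, a+b−1)] → w = 0.44
R2: ¬heavy=1−0.28=0.72, filthy=0.47; AND[max(0, a+b−1)] → w = 0.19
R3: robust=0.45, ¬heavy=1−0.28=0.72; AND[max(0, a+b−1)] → w = 0.17
R4: ¬soiled=1−0.05=0.95, robust=0.45; OR[min(1, a+b)] → w = 1.00
Rules with consequent 'high': {R1, R2} → strengths 0.44, 0.19
Aggregate via t-conorm [min(1, a+b)]: 0.63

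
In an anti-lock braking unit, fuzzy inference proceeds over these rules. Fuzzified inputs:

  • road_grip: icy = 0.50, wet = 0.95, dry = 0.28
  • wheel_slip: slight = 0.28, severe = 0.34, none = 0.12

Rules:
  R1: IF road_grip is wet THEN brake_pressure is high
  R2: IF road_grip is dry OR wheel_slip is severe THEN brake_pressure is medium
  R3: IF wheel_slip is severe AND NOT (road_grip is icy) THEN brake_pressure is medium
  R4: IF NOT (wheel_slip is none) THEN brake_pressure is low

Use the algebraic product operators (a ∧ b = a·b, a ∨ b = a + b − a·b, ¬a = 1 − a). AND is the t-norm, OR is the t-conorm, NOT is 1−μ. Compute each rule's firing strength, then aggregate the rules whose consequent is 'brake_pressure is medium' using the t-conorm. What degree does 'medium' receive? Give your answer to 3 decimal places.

0.606

R1: wet=0.95 → w = 0.9500
R2: dry=0.28, severe=0.34; OR[a + b − a·b] → w = 0.5248
R3: severe=0.34, ¬icy=1−0.50=0.50; AND[a·b] → w = 0.1700
R4: ¬none=1−0.12=0.88 → w = 0.8800
Rules with consequent 'medium': {R2, R3} → strengths 0.5248, 0.1700
Aggregate via t-conorm [a + b − a·b]: 0.6056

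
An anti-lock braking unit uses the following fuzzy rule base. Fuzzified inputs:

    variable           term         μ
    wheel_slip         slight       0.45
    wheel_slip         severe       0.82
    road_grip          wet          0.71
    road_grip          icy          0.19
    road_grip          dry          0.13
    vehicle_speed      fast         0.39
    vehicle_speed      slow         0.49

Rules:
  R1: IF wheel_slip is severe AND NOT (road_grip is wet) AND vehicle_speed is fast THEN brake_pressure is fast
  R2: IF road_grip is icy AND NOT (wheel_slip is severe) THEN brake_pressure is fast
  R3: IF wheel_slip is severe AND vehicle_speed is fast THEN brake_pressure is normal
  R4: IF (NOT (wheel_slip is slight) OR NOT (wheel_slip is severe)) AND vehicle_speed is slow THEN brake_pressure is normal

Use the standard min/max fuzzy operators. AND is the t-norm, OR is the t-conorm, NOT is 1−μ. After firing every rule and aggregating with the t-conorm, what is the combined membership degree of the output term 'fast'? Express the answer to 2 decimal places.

R1: severe=0.82, ¬wet=1−0.71=0.29, fast=0.39; AND[min(a, b)] → w = 0.29
R2: icy=0.19, ¬severe=1−0.82=0.18; AND[min(a, b)] → w = 0.18
R3: severe=0.82, fast=0.39; AND[min(a, b)] → w = 0.39
R4: (¬slight=1−0.45=0.55 OR ¬severe=1−0.82=0.18) = 0.55; AND[min(a, b)] with slow=0.49 → w = 0.49
Rules with consequent 'fast': {R1, R2} → strengths 0.29, 0.18
Aggregate via t-conorm [max(a, b)]: 0.29

0.29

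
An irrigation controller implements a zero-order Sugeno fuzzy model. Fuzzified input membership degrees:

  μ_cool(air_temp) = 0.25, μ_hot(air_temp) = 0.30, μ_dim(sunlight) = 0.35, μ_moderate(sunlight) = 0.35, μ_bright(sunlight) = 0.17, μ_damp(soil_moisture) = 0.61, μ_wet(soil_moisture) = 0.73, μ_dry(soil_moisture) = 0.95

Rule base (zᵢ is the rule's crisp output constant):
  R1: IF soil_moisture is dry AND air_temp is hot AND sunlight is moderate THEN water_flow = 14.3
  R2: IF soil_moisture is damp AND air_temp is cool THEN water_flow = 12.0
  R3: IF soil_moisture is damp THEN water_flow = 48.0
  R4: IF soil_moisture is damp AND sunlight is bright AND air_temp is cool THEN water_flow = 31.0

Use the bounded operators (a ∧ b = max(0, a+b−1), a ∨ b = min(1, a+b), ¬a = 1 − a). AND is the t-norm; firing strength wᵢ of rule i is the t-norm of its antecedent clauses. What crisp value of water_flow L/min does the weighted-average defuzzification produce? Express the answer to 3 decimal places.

48.000

R1 (z=14.3): dry=0.95, hot=0.30, moderate=0.35; AND[max(0, a+b−1)] → w = 0.00
R2 (z=12.0): damp=0.61, cool=0.25; AND[max(0, a+b−1)] → w = 0.00
R3 (z=48.0): damp=0.61 → w = 0.61
R4 (z=31.0): damp=0.61, bright=0.17, cool=0.25; AND[max(0, a+b−1)] → w = 0.00
Weighted average = (0.00·14.3 + 0.00·12.0 + 0.61·48.0 + 0.00·31.0) / (0.00 + 0.00 + 0.61 + 0.00)
  = 29.2800 / 0.6100 = 48.000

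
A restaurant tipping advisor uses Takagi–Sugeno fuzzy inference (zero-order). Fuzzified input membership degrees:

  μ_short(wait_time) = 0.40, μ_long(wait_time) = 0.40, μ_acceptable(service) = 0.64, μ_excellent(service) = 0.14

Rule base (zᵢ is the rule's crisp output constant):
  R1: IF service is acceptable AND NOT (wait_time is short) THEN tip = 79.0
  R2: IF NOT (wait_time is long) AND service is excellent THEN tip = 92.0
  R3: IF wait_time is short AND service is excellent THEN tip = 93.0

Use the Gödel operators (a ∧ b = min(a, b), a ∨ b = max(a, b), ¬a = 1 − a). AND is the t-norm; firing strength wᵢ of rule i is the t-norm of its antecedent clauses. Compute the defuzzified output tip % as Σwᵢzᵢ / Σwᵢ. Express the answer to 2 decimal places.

R1 (z=79.0): acceptable=0.64, ¬short=1−0.40=0.60; AND[min(a, b)] → w = 0.60
R2 (z=92.0): ¬long=1−0.40=0.60, excellent=0.14; AND[min(a, b)] → w = 0.14
R3 (z=93.0): short=0.40, excellent=0.14; AND[min(a, b)] → w = 0.14
Weighted average = (0.60·79.0 + 0.14·92.0 + 0.14·93.0) / (0.60 + 0.14 + 0.14)
  = 73.3000 / 0.8800 = 83.30

83.30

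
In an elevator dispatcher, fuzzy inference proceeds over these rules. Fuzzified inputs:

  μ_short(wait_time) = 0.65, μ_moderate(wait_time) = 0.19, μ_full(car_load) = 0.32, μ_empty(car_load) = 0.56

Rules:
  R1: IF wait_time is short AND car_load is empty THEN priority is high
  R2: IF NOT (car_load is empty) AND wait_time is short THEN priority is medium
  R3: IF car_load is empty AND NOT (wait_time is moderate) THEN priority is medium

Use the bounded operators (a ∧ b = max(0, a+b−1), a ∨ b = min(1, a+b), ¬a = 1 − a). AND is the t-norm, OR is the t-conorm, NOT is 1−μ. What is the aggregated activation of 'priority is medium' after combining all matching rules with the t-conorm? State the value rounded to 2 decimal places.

0.46

R1: short=0.65, empty=0.56; AND[max(0, a+b−1)] → w = 0.21
R2: ¬empty=1−0.56=0.44, short=0.65; AND[max(0, a+b−1)] → w = 0.09
R3: empty=0.56, ¬moderate=1−0.19=0.81; AND[max(0, a+b−1)] → w = 0.37
Rules with consequent 'medium': {R2, R3} → strengths 0.09, 0.37
Aggregate via t-conorm [min(1, a+b)]: 0.46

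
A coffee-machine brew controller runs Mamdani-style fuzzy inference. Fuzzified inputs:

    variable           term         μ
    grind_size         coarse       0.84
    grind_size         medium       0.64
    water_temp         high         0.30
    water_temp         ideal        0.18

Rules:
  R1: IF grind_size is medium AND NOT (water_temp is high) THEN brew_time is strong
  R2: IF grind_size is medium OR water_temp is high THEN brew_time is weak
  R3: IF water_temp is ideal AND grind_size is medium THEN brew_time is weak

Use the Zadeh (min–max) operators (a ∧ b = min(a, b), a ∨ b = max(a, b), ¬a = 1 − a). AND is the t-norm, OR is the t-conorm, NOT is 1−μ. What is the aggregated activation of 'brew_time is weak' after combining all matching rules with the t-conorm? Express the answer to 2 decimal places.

R1: medium=0.64, ¬high=1−0.30=0.70; AND[min(a, b)] → w = 0.64
R2: medium=0.64, high=0.30; OR[max(a, b)] → w = 0.64
R3: ideal=0.18, medium=0.64; AND[min(a, b)] → w = 0.18
Rules with consequent 'weak': {R2, R3} → strengths 0.64, 0.18
Aggregate via t-conorm [max(a, b)]: 0.64

0.64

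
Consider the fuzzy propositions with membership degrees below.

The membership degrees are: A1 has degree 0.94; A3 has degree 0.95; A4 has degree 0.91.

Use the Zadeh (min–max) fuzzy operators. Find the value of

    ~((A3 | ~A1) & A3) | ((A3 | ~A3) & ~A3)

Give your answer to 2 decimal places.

0.05

~A1 = 1 − 0.94 = 0.06
A3 | ~A1 = max(a, b) on (0.95, 0.06) = 0.95
(A3 | ~A1) & A3 = min(a, b) on (0.95, 0.95) = 0.95
~((A3 | ~A1) & A3) = 1 − 0.95 = 0.05
~A3 = 1 − 0.95 = 0.05
A3 | ~A3 = max(a, b) on (0.95, 0.05) = 0.95
~A3 = 1 − 0.95 = 0.05
(A3 | ~A3) & ~A3 = min(a, b) on (0.95, 0.05) = 0.05
~((A3 | ~A1) & A3) | ((A3 | ~A3) & ~A3) = max(a, b) on (0.05, 0.05) = 0.05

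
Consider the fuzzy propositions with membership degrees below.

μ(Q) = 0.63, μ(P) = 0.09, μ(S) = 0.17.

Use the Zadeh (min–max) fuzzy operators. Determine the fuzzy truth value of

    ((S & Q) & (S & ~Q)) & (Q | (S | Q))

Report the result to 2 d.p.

0.17

S & Q = min(a, b) on (0.17, 0.63) = 0.17
~Q = 1 − 0.63 = 0.37
S & ~Q = min(a, b) on (0.17, 0.37) = 0.17
(S & Q) & (S & ~Q) = min(a, b) on (0.17, 0.17) = 0.17
S | Q = max(a, b) on (0.17, 0.63) = 0.63
Q | (S | Q) = max(a, b) on (0.63, 0.63) = 0.63
((S & Q) & (S & ~Q)) & (Q | (S | Q)) = min(a, b) on (0.17, 0.63) = 0.17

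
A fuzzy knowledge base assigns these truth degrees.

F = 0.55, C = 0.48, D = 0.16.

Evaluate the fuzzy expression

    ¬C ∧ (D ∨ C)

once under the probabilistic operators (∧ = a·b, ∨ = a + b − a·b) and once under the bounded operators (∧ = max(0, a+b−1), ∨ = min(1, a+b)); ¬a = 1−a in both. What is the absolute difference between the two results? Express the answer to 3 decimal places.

0.133

Under probabilistic:
  ¬C = 1 − 0.4800 = 0.5200
  D ∨ C = a + b − a·b on (0.1600, 0.4800) = 0.5632
  ¬C ∧ (D ∨ C) = a·b on (0.5200, 0.5632) = 0.2929
  → value = 0.2929
Under bounded:
  ¬C = 1 − 0.48 = 0.52
  D ∨ C = min(1, a+b) on (0.16, 0.48) = 0.64
  ¬C ∧ (D ∨ C) = max(0, a+b−1) on (0.52, 0.64) = 0.16
  → value = 0.1600
|0.2929 − 0.1600| = 0.133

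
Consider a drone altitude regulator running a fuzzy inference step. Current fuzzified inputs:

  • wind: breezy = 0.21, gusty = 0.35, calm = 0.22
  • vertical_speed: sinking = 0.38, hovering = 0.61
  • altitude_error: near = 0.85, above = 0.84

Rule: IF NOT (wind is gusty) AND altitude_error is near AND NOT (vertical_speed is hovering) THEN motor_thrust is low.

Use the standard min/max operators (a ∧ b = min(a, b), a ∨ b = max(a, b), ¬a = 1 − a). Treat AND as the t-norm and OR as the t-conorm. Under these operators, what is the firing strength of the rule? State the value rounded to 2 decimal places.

firing strength: ¬gusty=1−0.35=0.65, near=0.85, ¬hovering=1−0.61=0.39; AND[min(a, b)] → w = 0.39

0.39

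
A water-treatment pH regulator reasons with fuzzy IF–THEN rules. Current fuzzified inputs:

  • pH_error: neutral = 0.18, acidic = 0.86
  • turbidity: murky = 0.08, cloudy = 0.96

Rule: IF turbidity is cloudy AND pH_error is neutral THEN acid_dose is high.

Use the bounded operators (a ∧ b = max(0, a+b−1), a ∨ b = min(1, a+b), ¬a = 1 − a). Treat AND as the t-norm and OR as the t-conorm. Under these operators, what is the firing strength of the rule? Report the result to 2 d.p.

firing strength: cloudy=0.96, neutral=0.18; AND[max(0, a+b−1)] → w = 0.14

0.14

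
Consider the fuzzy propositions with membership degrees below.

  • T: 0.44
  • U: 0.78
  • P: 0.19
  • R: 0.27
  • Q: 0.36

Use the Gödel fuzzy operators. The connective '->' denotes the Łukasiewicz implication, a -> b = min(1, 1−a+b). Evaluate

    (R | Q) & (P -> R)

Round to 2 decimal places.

R | Q = max(a, b) on (0.27, 0.36) = 0.36
P -> R  [Łukasiewicz: min(1, 1−a+b)] with a=0.19, b=0.27 → 1.00
(R | Q) & (P -> R) = min(a, b) on (0.36, 1.00) = 0.36

0.36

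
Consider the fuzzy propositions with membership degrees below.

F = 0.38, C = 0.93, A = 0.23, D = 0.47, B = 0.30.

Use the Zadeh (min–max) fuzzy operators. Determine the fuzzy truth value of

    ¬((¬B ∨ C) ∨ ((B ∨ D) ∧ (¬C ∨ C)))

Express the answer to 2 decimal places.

¬B = 1 − 0.30 = 0.70
¬B ∨ C = max(a, b) on (0.70, 0.93) = 0.93
B ∨ D = max(a, b) on (0.30, 0.47) = 0.47
¬C = 1 − 0.93 = 0.07
¬C ∨ C = max(a, b) on (0.07, 0.93) = 0.93
(B ∨ D) ∧ (¬C ∨ C) = min(a, b) on (0.47, 0.93) = 0.47
(¬B ∨ C) ∨ ((B ∨ D) ∧ (¬C ∨ C)) = max(a, b) on (0.93, 0.47) = 0.93
¬((¬B ∨ C) ∨ ((B ∨ D) ∧ (¬C ∨ C))) = 1 − 0.93 = 0.07

0.07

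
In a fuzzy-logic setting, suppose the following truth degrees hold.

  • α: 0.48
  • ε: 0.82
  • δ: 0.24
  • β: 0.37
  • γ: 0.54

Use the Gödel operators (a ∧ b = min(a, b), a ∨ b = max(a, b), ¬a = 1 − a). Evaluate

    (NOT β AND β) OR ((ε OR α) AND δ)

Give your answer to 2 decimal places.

0.37

NOT β = 1 − 0.37 = 0.63
NOT β AND β = min(a, b) on (0.63, 0.37) = 0.37
ε OR α = max(a, b) on (0.82, 0.48) = 0.82
(ε OR α) AND δ = min(a, b) on (0.82, 0.24) = 0.24
(NOT β AND β) OR ((ε OR α) AND δ) = max(a, b) on (0.37, 0.24) = 0.37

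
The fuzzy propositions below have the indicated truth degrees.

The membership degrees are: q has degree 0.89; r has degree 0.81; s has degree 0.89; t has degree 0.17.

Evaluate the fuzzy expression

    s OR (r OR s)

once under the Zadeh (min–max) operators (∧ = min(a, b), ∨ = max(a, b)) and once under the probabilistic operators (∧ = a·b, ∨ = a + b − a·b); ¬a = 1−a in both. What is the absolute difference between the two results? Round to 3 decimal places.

Under Zadeh (min–max):
  r OR s = max(a, b) on (0.81, 0.89) = 0.89
  s OR (r OR s) = max(a, b) on (0.89, 0.89) = 0.89
  → value = 0.8900
Under probabilistic:
  r OR s = a + b − a·b on (0.8100, 0.8900) = 0.9791
  s OR (r OR s) = a + b − a·b on (0.8900, 0.9791) = 0.9977
  → value = 0.9977
|0.8900 − 0.9977| = 0.108

0.108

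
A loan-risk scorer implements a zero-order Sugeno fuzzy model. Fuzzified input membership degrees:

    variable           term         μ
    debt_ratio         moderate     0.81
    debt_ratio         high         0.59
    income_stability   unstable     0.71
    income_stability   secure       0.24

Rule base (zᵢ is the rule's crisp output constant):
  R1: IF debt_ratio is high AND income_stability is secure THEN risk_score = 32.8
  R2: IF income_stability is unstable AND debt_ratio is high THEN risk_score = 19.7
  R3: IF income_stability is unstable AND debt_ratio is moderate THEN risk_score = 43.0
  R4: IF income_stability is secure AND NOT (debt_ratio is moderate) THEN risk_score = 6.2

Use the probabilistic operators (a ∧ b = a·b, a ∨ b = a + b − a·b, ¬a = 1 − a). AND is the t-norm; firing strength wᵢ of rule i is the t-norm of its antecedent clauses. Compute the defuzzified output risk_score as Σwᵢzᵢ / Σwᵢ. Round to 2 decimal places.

32.09

R1 (z=32.8): high=0.59, secure=0.24; AND[a·b] → w = 0.1416
R2 (z=19.7): unstable=0.71, high=0.59; AND[a·b] → w = 0.4189
R3 (z=43.0): unstable=0.71, moderate=0.81; AND[a·b] → w = 0.5751
R4 (z=6.2): secure=0.24, ¬moderate=1−0.81=0.19; AND[a·b] → w = 0.0456
Weighted average = (0.1416·32.8 + 0.4189·19.7 + 0.5751·43.0 + 0.0456·6.2) / (0.1416 + 0.4189 + 0.5751 + 0.0456)
  = 37.9088 / 1.1812 = 32.09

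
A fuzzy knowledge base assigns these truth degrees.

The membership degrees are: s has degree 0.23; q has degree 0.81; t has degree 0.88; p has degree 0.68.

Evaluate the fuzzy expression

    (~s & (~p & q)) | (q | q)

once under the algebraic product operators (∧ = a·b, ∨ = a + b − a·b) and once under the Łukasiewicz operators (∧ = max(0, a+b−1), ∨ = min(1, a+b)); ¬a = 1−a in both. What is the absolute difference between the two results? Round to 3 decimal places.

Under algebraic product:
  ~s = 1 − 0.2300 = 0.7700
  ~p = 1 − 0.6800 = 0.3200
  ~p & q = a·b on (0.3200, 0.8100) = 0.2592
  ~s & (~p & q) = a·b on (0.7700, 0.2592) = 0.1996
  q | q = a + b − a·b on (0.8100, 0.8100) = 0.9639
  (~s & (~p & q)) | (q | q) = a + b − a·b on (0.1996, 0.9639) = 0.9711
  → value = 0.9711
Under Łukasiewicz:
  ~s = 1 − 0.23 = 0.77
  ~p = 1 − 0.68 = 0.32
  ~p & q = max(0, a+b−1) on (0.32, 0.81) = 0.13
  ~s & (~p & q) = max(0, a+b−1) on (0.77, 0.13) = 0.00
  q | q = min(1, a+b) on (0.81, 0.81) = 1.00
  (~s & (~p & q)) | (q | q) = min(1, a+b) on (0.00, 1.00) = 1.00
  → value = 1.0000
|0.9711 − 1.0000| = 0.029

0.029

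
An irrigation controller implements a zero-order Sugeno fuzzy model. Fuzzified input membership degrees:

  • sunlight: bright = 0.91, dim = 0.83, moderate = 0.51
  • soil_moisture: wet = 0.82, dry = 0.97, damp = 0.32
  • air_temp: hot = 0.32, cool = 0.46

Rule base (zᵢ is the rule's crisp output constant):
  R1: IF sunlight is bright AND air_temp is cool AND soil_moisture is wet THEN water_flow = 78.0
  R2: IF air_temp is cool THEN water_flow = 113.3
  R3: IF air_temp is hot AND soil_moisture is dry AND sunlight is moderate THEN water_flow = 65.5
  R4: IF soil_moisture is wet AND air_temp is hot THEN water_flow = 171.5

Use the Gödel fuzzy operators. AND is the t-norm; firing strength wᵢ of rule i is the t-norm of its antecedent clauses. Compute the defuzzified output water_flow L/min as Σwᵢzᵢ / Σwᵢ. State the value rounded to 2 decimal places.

R1 (z=78.0): bright=0.91, cool=0.46, wet=0.82; AND[min(a, b)] → w = 0.46
R2 (z=113.3): cool=0.46 → w = 0.46
R3 (z=65.5): hot=0.32, dry=0.97, moderate=0.51; AND[min(a, b)] → w = 0.32
R4 (z=171.5): wet=0.82, hot=0.32; AND[min(a, b)] → w = 0.32
Weighted average = (0.46·78.0 + 0.46·113.3 + 0.32·65.5 + 0.32·171.5) / (0.46 + 0.46 + 0.32 + 0.32)
  = 163.8380 / 1.5600 = 105.02

105.02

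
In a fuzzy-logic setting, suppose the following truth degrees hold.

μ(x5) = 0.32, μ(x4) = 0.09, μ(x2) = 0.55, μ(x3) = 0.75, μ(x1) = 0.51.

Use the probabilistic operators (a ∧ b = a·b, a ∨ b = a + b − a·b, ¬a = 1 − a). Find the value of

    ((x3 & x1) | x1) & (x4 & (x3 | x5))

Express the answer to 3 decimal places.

0.052

x3 & x1 = a·b on (0.7500, 0.5100) = 0.3825
(x3 & x1) | x1 = a + b − a·b on (0.3825, 0.5100) = 0.6974
x3 | x5 = a + b − a·b on (0.7500, 0.3200) = 0.8300
x4 & (x3 | x5) = a·b on (0.0900, 0.8300) = 0.0747
((x3 & x1) | x1) & (x4 & (x3 | x5)) = a·b on (0.6974, 0.0747) = 0.0521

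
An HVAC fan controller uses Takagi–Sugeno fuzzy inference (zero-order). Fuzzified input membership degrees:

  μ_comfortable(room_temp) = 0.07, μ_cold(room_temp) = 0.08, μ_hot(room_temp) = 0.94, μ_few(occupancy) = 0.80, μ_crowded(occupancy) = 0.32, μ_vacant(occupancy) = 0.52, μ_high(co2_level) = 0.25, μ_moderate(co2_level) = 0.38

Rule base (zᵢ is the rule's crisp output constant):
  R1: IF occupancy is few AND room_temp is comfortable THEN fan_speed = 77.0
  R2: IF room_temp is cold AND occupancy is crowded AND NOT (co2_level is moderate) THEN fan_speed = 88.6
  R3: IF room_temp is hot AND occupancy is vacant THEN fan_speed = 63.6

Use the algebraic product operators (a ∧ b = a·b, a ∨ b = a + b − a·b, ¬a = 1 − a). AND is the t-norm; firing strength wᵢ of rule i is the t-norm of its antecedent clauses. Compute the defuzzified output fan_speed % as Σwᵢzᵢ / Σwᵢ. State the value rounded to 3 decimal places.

65.646

R1 (z=77.0): few=0.80, comfortable=0.07; AND[a·b] → w = 0.0560
R2 (z=88.6): cold=0.08, crowded=0.32, ¬moderate=1−0.38=0.62; AND[a·b] → w = 0.0159
R3 (z=63.6): hot=0.94, vacant=0.52; AND[a·b] → w = 0.4888
Weighted average = (0.0560·77.0 + 0.0159·88.6 + 0.4888·63.6) / (0.0560 + 0.0159 + 0.4888)
  = 36.8059 / 0.5607 = 65.646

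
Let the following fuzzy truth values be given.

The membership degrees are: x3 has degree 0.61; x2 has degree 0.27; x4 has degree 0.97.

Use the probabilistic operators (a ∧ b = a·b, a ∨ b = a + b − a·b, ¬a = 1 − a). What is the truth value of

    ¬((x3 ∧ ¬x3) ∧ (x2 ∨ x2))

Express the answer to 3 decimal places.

¬x3 = 1 − 0.6100 = 0.3900
x3 ∧ ¬x3 = a·b on (0.6100, 0.3900) = 0.2379
x2 ∨ x2 = a + b − a·b on (0.2700, 0.2700) = 0.4671
(x3 ∧ ¬x3) ∧ (x2 ∨ x2) = a·b on (0.2379, 0.4671) = 0.1111
¬((x3 ∧ ¬x3) ∧ (x2 ∨ x2)) = 1 − 0.1111 = 0.8889

0.889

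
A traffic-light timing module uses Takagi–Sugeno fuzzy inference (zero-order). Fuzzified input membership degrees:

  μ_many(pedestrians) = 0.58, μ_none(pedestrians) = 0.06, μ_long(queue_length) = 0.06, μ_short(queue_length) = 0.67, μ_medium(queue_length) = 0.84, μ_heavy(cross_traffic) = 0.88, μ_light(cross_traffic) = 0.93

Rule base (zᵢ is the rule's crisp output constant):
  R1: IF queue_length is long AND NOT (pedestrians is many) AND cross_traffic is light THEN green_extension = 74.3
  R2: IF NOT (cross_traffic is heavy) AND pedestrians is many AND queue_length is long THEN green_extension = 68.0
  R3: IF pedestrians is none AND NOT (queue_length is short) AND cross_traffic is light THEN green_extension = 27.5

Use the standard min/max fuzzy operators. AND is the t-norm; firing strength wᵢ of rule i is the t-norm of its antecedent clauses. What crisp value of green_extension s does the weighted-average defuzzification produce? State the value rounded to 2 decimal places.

R1 (z=74.3): long=0.06, ¬many=1−0.58=0.42, light=0.93; AND[min(a, b)] → w = 0.06
R2 (z=68.0): ¬heavy=1−0.88=0.12, many=0.58, long=0.06; AND[min(a, b)] → w = 0.06
R3 (z=27.5): none=0.06, ¬short=1−0.67=0.33, light=0.93; AND[min(a, b)] → w = 0.06
Weighted average = (0.06·74.3 + 0.06·68.0 + 0.06·27.5) / (0.06 + 0.06 + 0.06)
  = 10.1880 / 0.1800 = 56.60

56.60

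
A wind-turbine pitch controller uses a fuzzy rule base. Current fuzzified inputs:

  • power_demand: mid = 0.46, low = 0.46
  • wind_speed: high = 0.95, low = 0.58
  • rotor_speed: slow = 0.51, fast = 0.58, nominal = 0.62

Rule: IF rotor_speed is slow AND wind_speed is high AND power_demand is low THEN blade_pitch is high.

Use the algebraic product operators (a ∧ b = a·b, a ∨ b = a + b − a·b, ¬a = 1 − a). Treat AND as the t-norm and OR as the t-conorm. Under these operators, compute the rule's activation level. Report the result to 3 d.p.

0.223

firing strength: slow=0.51, high=0.95, low=0.46; AND[a·b] → w = 0.2229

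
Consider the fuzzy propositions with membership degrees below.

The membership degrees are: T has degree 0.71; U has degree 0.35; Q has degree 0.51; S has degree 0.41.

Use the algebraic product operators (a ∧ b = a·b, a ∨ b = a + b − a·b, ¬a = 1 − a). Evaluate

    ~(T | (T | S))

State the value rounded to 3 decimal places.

T | S = a + b − a·b on (0.7100, 0.4100) = 0.8289
T | (T | S) = a + b − a·b on (0.7100, 0.8289) = 0.9504
~(T | (T | S)) = 1 − 0.9504 = 0.0496

0.050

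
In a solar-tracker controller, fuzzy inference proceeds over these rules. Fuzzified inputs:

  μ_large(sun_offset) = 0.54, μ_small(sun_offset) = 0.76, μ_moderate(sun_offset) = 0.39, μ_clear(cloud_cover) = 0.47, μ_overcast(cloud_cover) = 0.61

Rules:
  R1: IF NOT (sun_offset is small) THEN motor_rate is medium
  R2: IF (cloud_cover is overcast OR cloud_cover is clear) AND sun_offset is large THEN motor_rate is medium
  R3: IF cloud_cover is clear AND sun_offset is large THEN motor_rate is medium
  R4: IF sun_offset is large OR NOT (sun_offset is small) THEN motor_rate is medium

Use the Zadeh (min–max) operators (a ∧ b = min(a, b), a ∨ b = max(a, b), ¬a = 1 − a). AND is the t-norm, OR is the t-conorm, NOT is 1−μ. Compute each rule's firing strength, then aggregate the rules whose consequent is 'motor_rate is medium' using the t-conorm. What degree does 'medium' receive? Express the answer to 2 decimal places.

0.54

R1: ¬small=1−0.76=0.24 → w = 0.24
R2: (overcast=0.61 OR clear=0.47) = 0.61; AND[min(a, b)] with large=0.54 → w = 0.54
R3: clear=0.47, large=0.54; AND[min(a, b)] → w = 0.47
R4: large=0.54, ¬small=1−0.76=0.24; OR[max(a, b)] → w = 0.54
Rules with consequent 'medium': {R1, R2, R3, R4} → strengths 0.24, 0.54, 0.47, 0.54
Aggregate via t-conorm [max(a, b)]: 0.54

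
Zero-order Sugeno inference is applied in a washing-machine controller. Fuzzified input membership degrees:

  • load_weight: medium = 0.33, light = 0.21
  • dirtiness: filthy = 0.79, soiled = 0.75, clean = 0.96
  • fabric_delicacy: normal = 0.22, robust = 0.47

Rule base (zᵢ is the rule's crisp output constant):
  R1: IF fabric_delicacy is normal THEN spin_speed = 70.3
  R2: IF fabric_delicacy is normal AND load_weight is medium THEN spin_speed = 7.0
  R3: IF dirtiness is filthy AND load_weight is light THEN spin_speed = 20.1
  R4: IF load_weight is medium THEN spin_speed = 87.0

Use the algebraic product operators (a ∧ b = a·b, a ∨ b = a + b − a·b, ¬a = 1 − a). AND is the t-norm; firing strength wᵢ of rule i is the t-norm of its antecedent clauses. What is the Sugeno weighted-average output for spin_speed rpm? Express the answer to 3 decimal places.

R1 (z=70.3): normal=0.22 → w = 0.2200
R2 (z=7.0): normal=0.22, medium=0.33; AND[a·b] → w = 0.0726
R3 (z=20.1): filthy=0.79, light=0.21; AND[a·b] → w = 0.1659
R4 (z=87.0): medium=0.33 → w = 0.3300
Weighted average = (0.2200·70.3 + 0.0726·7.0 + 0.1659·20.1 + 0.3300·87.0) / (0.2200 + 0.0726 + 0.1659 + 0.3300)
  = 48.0188 / 0.7885 = 60.899

60.899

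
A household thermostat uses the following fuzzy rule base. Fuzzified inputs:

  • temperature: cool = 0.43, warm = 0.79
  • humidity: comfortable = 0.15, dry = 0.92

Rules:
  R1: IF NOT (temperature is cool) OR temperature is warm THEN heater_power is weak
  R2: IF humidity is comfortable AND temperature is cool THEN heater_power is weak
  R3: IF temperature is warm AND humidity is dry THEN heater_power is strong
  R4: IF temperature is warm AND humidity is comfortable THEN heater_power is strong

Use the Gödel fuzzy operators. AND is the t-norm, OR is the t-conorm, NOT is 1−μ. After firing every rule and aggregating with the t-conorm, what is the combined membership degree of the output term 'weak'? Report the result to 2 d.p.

R1: ¬cool=1−0.43=0.57, warm=0.79; OR[max(a, b)] → w = 0.79
R2: comfortable=0.15, cool=0.43; AND[min(a, b)] → w = 0.15
R3: warm=0.79, dry=0.92; AND[min(a, b)] → w = 0.79
R4: warm=0.79, comfortable=0.15; AND[min(a, b)] → w = 0.15
Rules with consequent 'weak': {R1, R2} → strengths 0.79, 0.15
Aggregate via t-conorm [max(a, b)]: 0.79

0.79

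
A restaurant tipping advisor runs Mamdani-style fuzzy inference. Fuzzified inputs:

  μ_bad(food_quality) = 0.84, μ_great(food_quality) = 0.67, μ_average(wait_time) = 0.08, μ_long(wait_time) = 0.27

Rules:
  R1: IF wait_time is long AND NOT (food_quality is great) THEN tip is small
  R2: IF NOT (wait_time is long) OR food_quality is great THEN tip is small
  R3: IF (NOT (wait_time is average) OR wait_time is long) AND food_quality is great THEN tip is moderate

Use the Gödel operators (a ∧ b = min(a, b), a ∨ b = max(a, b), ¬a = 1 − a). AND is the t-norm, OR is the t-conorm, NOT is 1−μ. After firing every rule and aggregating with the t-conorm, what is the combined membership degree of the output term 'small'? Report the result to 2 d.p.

0.73

R1: long=0.27, ¬great=1−0.67=0.33; AND[min(a, b)] → w = 0.27
R2: ¬long=1−0.27=0.73, great=0.67; OR[max(a, b)] → w = 0.73
R3: (¬average=1−0.08=0.92 OR long=0.27) = 0.92; AND[min(a, b)] with great=0.67 → w = 0.67
Rules with consequent 'small': {R1, R2} → strengths 0.27, 0.73
Aggregate via t-conorm [max(a, b)]: 0.73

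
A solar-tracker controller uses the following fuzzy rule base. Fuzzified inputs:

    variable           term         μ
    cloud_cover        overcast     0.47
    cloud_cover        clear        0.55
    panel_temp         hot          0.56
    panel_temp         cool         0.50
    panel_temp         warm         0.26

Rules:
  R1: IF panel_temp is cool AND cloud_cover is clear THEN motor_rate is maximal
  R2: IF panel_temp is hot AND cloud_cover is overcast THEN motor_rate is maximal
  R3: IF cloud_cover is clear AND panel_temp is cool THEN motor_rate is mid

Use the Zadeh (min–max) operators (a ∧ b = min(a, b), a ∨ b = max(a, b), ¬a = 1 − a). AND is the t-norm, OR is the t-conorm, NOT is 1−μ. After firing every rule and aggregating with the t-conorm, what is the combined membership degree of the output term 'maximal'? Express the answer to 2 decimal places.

R1: cool=0.50, clear=0.55; AND[min(a, b)] → w = 0.50
R2: hot=0.56, overcast=0.47; AND[min(a, b)] → w = 0.47
R3: clear=0.55, cool=0.50; AND[min(a, b)] → w = 0.50
Rules with consequent 'maximal': {R1, R2} → strengths 0.50, 0.47
Aggregate via t-conorm [max(a, b)]: 0.50

0.50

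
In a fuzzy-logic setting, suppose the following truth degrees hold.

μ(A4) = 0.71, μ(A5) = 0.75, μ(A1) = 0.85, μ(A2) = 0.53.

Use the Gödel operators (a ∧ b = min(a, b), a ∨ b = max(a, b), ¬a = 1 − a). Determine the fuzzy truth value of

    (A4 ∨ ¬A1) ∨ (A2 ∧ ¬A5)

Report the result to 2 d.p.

0.71

¬A1 = 1 − 0.85 = 0.15
A4 ∨ ¬A1 = max(a, b) on (0.71, 0.15) = 0.71
¬A5 = 1 − 0.75 = 0.25
A2 ∧ ¬A5 = min(a, b) on (0.53, 0.25) = 0.25
(A4 ∨ ¬A1) ∨ (A2 ∧ ¬A5) = max(a, b) on (0.71, 0.25) = 0.71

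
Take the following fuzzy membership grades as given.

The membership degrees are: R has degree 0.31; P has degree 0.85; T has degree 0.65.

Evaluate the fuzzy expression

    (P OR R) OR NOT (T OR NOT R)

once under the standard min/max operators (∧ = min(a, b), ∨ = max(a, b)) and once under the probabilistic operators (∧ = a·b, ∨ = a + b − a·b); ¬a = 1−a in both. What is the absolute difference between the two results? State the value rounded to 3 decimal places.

0.058

Under standard min/max:
  P OR R = max(a, b) on (0.85, 0.31) = 0.85
  NOT R = 1 − 0.31 = 0.69
  T OR NOT R = max(a, b) on (0.65, 0.69) = 0.69
  NOT (T OR NOT R) = 1 − 0.69 = 0.31
  (P OR R) OR NOT (T OR NOT R) = max(a, b) on (0.85, 0.31) = 0.85
  → value = 0.8500
Under probabilistic:
  P OR R = a + b − a·b on (0.8500, 0.3100) = 0.8965
  NOT R = 1 − 0.3100 = 0.6900
  T OR NOT R = a + b − a·b on (0.6500, 0.6900) = 0.8915
  NOT (T OR NOT R) = 1 − 0.8915 = 0.1085
  (P OR R) OR NOT (T OR NOT R) = a + b − a·b on (0.8965, 0.1085) = 0.9077
  → value = 0.9077
|0.8500 − 0.9077| = 0.058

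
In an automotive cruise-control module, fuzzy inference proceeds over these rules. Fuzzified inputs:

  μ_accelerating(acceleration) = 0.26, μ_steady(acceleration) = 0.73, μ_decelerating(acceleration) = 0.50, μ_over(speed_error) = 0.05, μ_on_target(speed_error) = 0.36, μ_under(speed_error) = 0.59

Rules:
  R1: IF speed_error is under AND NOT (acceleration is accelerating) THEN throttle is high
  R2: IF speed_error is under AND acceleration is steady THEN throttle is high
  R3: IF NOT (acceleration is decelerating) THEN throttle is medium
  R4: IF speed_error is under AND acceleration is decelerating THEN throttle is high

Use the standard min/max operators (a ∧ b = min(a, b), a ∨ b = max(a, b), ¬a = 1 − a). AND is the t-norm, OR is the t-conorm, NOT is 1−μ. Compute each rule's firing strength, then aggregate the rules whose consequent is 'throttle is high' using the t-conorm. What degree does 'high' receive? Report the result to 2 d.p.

0.59

R1: under=0.59, ¬accelerating=1−0.26=0.74; AND[min(a, b)] → w = 0.59
R2: under=0.59, steady=0.73; AND[min(a, b)] → w = 0.59
R3: ¬decelerating=1−0.50=0.50 → w = 0.50
R4: under=0.59, decelerating=0.50; AND[min(a, b)] → w = 0.50
Rules with consequent 'high': {R1, R2, R4} → strengths 0.59, 0.59, 0.50
Aggregate via t-conorm [max(a, b)]: 0.59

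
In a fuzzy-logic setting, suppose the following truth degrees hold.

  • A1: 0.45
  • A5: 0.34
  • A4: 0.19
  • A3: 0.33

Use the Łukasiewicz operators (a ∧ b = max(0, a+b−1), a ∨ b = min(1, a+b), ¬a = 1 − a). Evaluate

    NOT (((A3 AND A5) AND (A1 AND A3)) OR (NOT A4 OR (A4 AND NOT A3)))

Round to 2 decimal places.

0.19

A3 AND A5 = max(0, a+b−1) on (0.33, 0.34) = 0.00
A1 AND A3 = max(0, a+b−1) on (0.45, 0.33) = 0.00
(A3 AND A5) AND (A1 AND A3) = max(0, a+b−1) on (0.00, 0.00) = 0.00
NOT A4 = 1 − 0.19 = 0.81
NOT A3 = 1 − 0.33 = 0.67
A4 AND NOT A3 = max(0, a+b−1) on (0.19, 0.67) = 0.00
NOT A4 OR (A4 AND NOT A3) = min(1, a+b) on (0.81, 0.00) = 0.81
((A3 AND A5) AND (A1 AND A3)) OR (NOT A4 OR (A4 AND NOT A3)) = min(1, a+b) on (0.00, 0.81) = 0.81
NOT (((A3 AND A5) AND (A1 AND A3)) OR (NOT A4 OR (A4 AND NOT A3))) = 1 − 0.81 = 0.19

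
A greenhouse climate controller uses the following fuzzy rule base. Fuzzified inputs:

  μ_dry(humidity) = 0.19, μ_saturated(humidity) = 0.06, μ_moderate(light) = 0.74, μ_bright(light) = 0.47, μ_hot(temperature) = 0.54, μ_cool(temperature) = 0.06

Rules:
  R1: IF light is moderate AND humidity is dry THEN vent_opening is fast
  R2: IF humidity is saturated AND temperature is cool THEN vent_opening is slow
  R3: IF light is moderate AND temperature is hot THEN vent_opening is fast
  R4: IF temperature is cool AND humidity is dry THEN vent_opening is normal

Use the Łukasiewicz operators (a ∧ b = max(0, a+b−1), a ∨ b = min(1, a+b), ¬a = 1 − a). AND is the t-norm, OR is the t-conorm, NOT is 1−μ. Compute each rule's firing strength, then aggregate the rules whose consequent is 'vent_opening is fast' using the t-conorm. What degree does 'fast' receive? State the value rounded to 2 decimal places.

0.28

R1: moderate=0.74, dry=0.19; AND[max(0, a+b−1)] → w = 0.00
R2: saturated=0.06, cool=0.06; AND[max(0, a+b−1)] → w = 0.00
R3: moderate=0.74, hot=0.54; AND[max(0, a+b−1)] → w = 0.28
R4: cool=0.06, dry=0.19; AND[max(0, a+b−1)] → w = 0.00
Rules with consequent 'fast': {R1, R3} → strengths 0.00, 0.28
Aggregate via t-conorm [min(1, a+b)]: 0.28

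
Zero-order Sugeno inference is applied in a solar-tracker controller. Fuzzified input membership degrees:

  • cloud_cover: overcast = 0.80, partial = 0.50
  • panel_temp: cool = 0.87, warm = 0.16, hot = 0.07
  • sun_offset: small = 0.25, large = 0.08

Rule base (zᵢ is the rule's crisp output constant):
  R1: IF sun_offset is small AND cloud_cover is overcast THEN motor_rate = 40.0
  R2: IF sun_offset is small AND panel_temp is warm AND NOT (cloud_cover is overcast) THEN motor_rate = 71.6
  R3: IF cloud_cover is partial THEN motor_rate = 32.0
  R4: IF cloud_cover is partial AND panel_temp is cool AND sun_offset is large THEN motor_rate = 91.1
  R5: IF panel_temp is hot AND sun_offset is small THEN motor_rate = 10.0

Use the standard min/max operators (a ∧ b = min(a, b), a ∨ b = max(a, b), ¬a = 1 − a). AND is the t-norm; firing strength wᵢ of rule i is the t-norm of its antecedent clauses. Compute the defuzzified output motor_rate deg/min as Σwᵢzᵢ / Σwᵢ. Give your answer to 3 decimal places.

42.872

R1 (z=40.0): small=0.25, overcast=0.80; AND[min(a, b)] → w = 0.25
R2 (z=71.6): small=0.25, warm=0.16, ¬overcast=1−0.80=0.20; AND[min(a, b)] → w = 0.16
R3 (z=32.0): partial=0.50 → w = 0.50
R4 (z=91.1): partial=0.50, cool=0.87, large=0.08; AND[min(a, b)] → w = 0.08
R5 (z=10.0): hot=0.07, small=0.25; AND[min(a, b)] → w = 0.07
Weighted average = (0.25·40.0 + 0.16·71.6 + 0.50·32.0 + 0.08·91.1 + 0.07·10.0) / (0.25 + 0.16 + 0.50 + 0.08 + 0.07)
  = 45.4440 / 1.0600 = 42.872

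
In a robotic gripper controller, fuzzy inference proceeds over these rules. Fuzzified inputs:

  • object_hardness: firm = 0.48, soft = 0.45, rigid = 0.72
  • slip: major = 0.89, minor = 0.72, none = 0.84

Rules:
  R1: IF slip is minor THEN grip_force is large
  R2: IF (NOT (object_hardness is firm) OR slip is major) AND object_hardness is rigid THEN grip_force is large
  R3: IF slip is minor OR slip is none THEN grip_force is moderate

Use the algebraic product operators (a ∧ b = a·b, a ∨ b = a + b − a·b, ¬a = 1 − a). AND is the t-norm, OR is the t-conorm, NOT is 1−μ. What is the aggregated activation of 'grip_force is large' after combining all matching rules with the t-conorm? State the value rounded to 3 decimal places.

0.911

R1: minor=0.72 → w = 0.7200
R2: (¬firm=1−0.48=0.52 OR major=0.89) = 0.9472; AND[a·b] with rigid=0.72 → w = 0.6820
R3: minor=0.72, none=0.84; OR[a + b − a·b] → w = 0.9552
Rules with consequent 'large': {R1, R2} → strengths 0.7200, 0.6820
Aggregate via t-conorm [a + b − a·b]: 0.9110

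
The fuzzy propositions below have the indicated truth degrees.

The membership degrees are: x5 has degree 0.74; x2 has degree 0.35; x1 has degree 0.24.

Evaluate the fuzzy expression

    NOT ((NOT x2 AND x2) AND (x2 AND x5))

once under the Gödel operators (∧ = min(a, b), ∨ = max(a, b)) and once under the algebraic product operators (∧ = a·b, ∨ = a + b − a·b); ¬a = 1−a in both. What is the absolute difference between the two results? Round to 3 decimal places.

0.291

Under Gödel:
  NOT x2 = 1 − 0.35 = 0.65
  NOT x2 AND x2 = min(a, b) on (0.65, 0.35) = 0.35
  x2 AND x5 = min(a, b) on (0.35, 0.74) = 0.35
  (NOT x2 AND x2) AND (x2 AND x5) = min(a, b) on (0.35, 0.35) = 0.35
  NOT ((NOT x2 AND x2) AND (x2 AND x5)) = 1 − 0.35 = 0.65
  → value = 0.6500
Under algebraic product:
  NOT x2 = 1 − 0.3500 = 0.6500
  NOT x2 AND x2 = a·b on (0.6500, 0.3500) = 0.2275
  x2 AND x5 = a·b on (0.3500, 0.7400) = 0.2590
  (NOT x2 AND x2) AND (x2 AND x5) = a·b on (0.2275, 0.2590) = 0.0589
  NOT ((NOT x2 AND x2) AND (x2 AND x5)) = 1 − 0.0589 = 0.9411
  → value = 0.9411
|0.6500 − 0.9411| = 0.291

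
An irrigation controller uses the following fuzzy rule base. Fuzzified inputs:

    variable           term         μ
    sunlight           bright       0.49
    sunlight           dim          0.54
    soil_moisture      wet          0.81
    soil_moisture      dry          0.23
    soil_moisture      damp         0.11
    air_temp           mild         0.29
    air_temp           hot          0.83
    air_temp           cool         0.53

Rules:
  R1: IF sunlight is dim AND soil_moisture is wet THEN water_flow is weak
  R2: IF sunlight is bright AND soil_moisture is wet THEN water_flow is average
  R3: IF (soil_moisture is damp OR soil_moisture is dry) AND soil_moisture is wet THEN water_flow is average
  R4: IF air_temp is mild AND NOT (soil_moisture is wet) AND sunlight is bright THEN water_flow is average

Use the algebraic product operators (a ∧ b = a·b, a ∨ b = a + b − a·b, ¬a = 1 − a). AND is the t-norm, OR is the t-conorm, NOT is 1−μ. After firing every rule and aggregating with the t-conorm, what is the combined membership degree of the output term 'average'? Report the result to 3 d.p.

0.563

R1: dim=0.54, wet=0.81; AND[a·b] → w = 0.4374
R2: bright=0.49, wet=0.81; AND[a·b] → w = 0.3969
R3: (damp=0.11 OR dry=0.23) = 0.3147; AND[a·b] with wet=0.81 → w = 0.2549
R4: mild=0.29, ¬wet=1−0.81=0.19, bright=0.49; AND[a·b] → w = 0.0270
Rules with consequent 'average': {R2, R3, R4} → strengths 0.3969, 0.2549, 0.0270
Aggregate via t-conorm [a + b − a·b]: 0.5628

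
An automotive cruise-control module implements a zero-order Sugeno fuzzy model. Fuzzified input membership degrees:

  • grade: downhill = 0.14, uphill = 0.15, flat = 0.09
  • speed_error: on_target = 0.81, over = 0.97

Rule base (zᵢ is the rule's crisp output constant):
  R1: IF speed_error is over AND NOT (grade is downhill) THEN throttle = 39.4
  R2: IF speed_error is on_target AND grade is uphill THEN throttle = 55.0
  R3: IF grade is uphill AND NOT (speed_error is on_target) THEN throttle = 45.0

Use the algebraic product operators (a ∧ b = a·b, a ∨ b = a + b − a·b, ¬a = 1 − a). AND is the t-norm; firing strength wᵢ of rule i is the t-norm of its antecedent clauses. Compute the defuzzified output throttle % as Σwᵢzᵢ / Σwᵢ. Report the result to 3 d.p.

41.488

R1 (z=39.4): over=0.97, ¬downhill=1−0.14=0.86; AND[a·b] → w = 0.8342
R2 (z=55.0): on_target=0.81, uphill=0.15; AND[a·b] → w = 0.1215
R3 (z=45.0): uphill=0.15, ¬on_target=1−0.81=0.19; AND[a·b] → w = 0.0285
Weighted average = (0.8342·39.4 + 0.1215·55.0 + 0.0285·45.0) / (0.8342 + 0.1215 + 0.0285)
  = 40.8325 / 0.9842 = 41.488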